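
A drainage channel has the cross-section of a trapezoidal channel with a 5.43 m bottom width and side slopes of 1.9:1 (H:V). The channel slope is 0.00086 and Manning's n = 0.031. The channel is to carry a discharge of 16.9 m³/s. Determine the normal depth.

y_n = 1.79 m

Manning's equation rearranged: A R^(2/3) = nQ / (1·√S) = 0.031 × 16.9 / (√0.00086) = 17.86.
At y = 1.34 m: A R^(2/3) = 10.37 — too small.
At y = 1.79 m: A R^(2/3) = 17.9 — matches.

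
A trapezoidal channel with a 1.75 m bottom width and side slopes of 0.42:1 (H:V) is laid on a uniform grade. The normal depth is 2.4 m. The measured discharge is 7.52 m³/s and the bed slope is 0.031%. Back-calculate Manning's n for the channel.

n = 0.015

With bottom width b = 1.75 m and side slope z = 0.42: A = (b + zy)y = (1.75 + 0.42×2.4)×2.4 = 6.619 m²; P = b + 2y√(1+z²) = 1.75 + 2×2.4×1.085 = 6.956 m.
Hydraulic radius R = A/P = 6.619/6.956 = 0.9516 m.
Rearranging Manning's equation: n = (1/Q) A R^(2/3) S^(1/2) = (1/7.52) × 6.619 × 0.9516^(2/3) × √0.00031 = 0.015.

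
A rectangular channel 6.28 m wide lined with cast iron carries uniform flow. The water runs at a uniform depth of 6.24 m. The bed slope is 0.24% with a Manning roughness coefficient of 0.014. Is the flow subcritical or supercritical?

subcritical

Flow area A = b·y = 6.28 × 6.24 = 39.19 m². Wetted perimeter P = b + 2y = 6.28 + 2×6.24 = 18.76 m.
Hydraulic radius R = A/P = 39.19/18.76 = 2.089 m.
V = (1/n) R^(2/3) √S = (1/0.014) × 2.089^(2/3) × √0.0024 = 5.718 m/s. Hydraulic depth D_h = A/T = 39.19/6.28 = 6.24 m.
Froude number Fr = V/√(g·D_h) = 5.718/√(9.81×6.24) = 0.731, which is less than 1, so the flow is subcritical.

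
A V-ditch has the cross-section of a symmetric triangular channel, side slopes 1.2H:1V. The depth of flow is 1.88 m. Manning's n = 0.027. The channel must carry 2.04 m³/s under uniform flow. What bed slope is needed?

S = 0.00026

For a triangular section with side slope z = 1.2: A = zy² = 1.2×1.88² = 4.241 m²; P = 2y√(1+z²) = 2×1.88×1.562 = 5.873 m.
Hydraulic radius R = A/P = 4.241/5.873 = 0.7221 m.
From Manning's equation, S = [nQ / (1 A R^(2/3))]² = [0.027 × 2.04 / (1 × 4.241 × 0.7221^(2/3))]² = 0.00026.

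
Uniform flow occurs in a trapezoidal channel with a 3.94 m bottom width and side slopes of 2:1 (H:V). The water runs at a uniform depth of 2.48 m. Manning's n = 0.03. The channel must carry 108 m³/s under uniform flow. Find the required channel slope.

With bottom width b = 3.94 m and side slope z = 2: A = (b + zy)y = (3.94 + 2×2.48)×2.48 = 22.07 m²; P = b + 2y√(1+z²) = 3.94 + 2×2.48×2.236 = 15.03 m.
Hydraulic radius R = A/P = 22.07/15.03 = 1.468 m.
From Manning's equation, S = [nQ / (1 A R^(2/3))]² = [0.03 × 108 / (1 × 22.07 × 1.468^(2/3))]² = 0.0129.

S = 0.0129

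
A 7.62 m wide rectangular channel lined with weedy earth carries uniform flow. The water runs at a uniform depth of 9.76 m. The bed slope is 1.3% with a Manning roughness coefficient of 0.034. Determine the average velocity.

Flow area A = b·y = 7.62 × 9.76 = 74.37 m². Wetted perimeter P = b + 2y = 7.62 + 2×9.76 = 27.14 m.
Hydraulic radius R = A/P = 74.37/27.14 = 2.74 m.
From Manning's equation, V = (1/n) R^(2/3) S^(1/2) = (1/0.034) × 2.74^(2/3) × 0.013^(1/2) = 6.57 m/s.

V = 6.57 m/s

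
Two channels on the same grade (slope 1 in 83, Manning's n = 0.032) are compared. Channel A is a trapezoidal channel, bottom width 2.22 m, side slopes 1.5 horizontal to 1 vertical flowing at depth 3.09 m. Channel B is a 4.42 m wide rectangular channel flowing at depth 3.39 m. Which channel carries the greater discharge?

Channel A: With bottom width b = 2.22 m and side slope z = 1.5: A = (b + zy)y = (2.22 + 1.5×3.09)×3.09 = 21.18 m²; P = b + 2y√(1+z²) = 2.22 + 2×3.09×1.803 = 13.36 m. Hydraulic radius R = A/P = 21.18/13.36 = 1.585 m. Q_A = (1/0.032)·21.18·1.585^(2/3)·√0.01205 = 98.79 m³/s.
Channel B: Flow area A = b·y = 4.42 × 3.39 = 14.98 m². Wetted perimeter P = b + 2y = 4.42 + 2×3.39 = 11.2 m. Hydraulic radius R = A/P = 14.98/11.2 = 1.338 m. Q_B = (1/0.032)·14.98·1.338^(2/3)·√0.01205 = 62.4 m³/s.
Q_A = 98.79 m³/s vs Q_B = 62.4 m³/s, so channel A carries more.

channel A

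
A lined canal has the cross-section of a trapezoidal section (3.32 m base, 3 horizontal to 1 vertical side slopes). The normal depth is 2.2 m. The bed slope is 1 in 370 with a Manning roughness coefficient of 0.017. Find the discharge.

With bottom width b = 3.32 m and side slope z = 3: A = (b + zy)y = (3.32 + 3×2.2)×2.2 = 21.82 m²; P = b + 2y√(1+z²) = 3.32 + 2×2.2×3.162 = 17.23 m.
Hydraulic radius R = A/P = 21.82/17.23 = 1.266 m.
Manning's equation: Q = (1/n) A R^(2/3) S^(1/2) = (1/0.017) × 21.82 × 1.266^(2/3) × 0.002703^(1/2) = 78.1 m³/s.

Q = 78.1 m³/s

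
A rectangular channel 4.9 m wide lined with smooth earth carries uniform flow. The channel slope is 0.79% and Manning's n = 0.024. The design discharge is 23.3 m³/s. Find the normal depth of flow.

Manning's equation rearranged: A R^(2/3) = nQ / (1·√S) = 0.024 × 23.3 / (√0.0079) = 6.291.
Trying y = 1.62 m: A R^(2/3) = 7.806 — high.
Trying y = 1.21 m: A R^(2/3) = 5.152 — low.
Trying y = 1.39 m: A R^(2/3) = 6.287 — matches.

y_n = 1.39 m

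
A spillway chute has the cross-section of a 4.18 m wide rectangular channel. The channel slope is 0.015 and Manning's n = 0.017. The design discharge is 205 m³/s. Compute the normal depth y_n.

Manning's equation rearranged: A R^(2/3) = nQ / (1·√S) = 0.017 × 205 / (√0.015) = 28.45.
Trying y = 4.33 m: A R^(2/3) = 22.75 — short.
Trying y = 5.21 m: A R^(2/3) = 28.43 — ≈ 28.45.

y_n = 5.21 m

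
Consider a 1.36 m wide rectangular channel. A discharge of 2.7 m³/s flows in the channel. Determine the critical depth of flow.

y_c = 0.738 m

For a rectangular channel, critical depth y_c = (q²/g)^(1/3) where q = Q/b = 2.7/1.36 = 1.985 m²/s.
So y_c = (1.985²/9.81)^(1/3) = 0.738 m.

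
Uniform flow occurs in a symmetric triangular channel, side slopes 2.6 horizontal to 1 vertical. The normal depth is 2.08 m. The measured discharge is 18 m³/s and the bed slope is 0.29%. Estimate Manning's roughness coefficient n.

n = 0.033

For a triangular section with side slope z = 2.6: A = zy² = 2.6×2.08² = 11.25 m²; P = 2y√(1+z²) = 2×2.08×2.786 = 11.59 m.
Hydraulic radius R = A/P = 11.25/11.59 = 0.9707 m.
Rearranging Manning's equation: n = (1/Q) A R^(2/3) S^(1/2) = (1/18) × 11.25 × 0.9707^(2/3) × √0.0029 = 0.033.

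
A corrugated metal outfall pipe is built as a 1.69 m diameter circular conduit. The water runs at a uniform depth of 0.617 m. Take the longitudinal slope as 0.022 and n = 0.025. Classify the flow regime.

For a circular section of diameter D = 1.69 m at depth y = 0.617 m, the central angle is θ = 2 arccos(1 − 2y/D) = 2.595 rad. Then A = (D²/8)(θ − sin θ) = 0.741 m² and P = Dθ/2 = 2.193 m.
Hydraulic radius R = A/P = 0.741/2.193 = 0.3379 m.
V = (1/n) R^(2/3) √S = (1/0.025) × 0.3379^(2/3) × √0.022 = 2.878 m/s. Hydraulic depth D_h = A/T = 0.741/1.627 = 0.4553 m.
Froude number Fr = V/√(g·D_h) = 2.878/√(9.81×0.4553) = 1.36, which is greater than 1, so the flow is supercritical.

supercritical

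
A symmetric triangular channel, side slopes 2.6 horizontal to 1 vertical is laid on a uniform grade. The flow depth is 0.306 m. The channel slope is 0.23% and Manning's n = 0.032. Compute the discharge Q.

For a triangular section with side slope z = 2.6: A = zy² = 2.6×0.306² = 0.2435 m²; P = 2y√(1+z²) = 2×0.306×2.786 = 1.705 m.
Hydraulic radius R = A/P = 0.2435/1.705 = 0.1428 m.
Manning's equation: Q = (1/n) A R^(2/3) S^(1/2) = (1/0.032) × 0.2435 × 0.1428^(2/3) × 0.0023^(1/2) = 0.0997 m³/s.

Q = 0.0997 m³/s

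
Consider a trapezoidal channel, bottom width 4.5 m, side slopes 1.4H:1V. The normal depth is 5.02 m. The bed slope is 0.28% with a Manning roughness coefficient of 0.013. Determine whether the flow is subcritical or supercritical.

supercritical

With bottom width b = 4.5 m and side slope z = 1.4: A = (b + zy)y = (4.5 + 1.4×5.02)×5.02 = 57.87 m²; P = b + 2y√(1+z²) = 4.5 + 2×5.02×1.72 = 21.77 m.
Hydraulic radius R = A/P = 57.87/21.77 = 2.658 m.
V = (1/n) R^(2/3) √S = (1/0.013) × 2.658^(2/3) × √0.0028 = 7.81 m/s. Hydraulic depth D_h = A/T = 57.87/18.56 = 3.119 m.
Froude number Fr = V/√(g·D_h) = 7.81/√(9.81×3.119) = 1.41, which is greater than 1, so the flow is supercritical.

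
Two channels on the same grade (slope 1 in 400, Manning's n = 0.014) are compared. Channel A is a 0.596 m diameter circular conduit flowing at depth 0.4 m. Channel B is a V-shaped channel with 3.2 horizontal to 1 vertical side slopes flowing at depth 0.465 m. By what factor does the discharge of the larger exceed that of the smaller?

Channel A: For a circular section of diameter D = 0.596 m at depth y = 0.4 m, the central angle is θ = 2 arccos(1 − 2y/D) = 3.84 rad. Then A = (D²/8)(θ − sin θ) = 0.1991 m² and P = Dθ/2 = 1.144 m. Hydraulic radius R = A/P = 0.1991/1.144 = 0.174 m. Q_A = (1/0.014)·0.1991·0.174^(2/3)·√0.0025 = 0.2216 m³/s.
Channel B: For a triangular section with side slope z = 3.2: A = zy² = 3.2×0.465² = 0.6919 m²; P = 2y√(1+z²) = 2×0.465×3.353 = 3.118 m. Hydraulic radius R = A/P = 0.6919/3.118 = 0.2219 m. Q_B = (1/0.014)·0.6919·0.2219^(2/3)·√0.0025 = 0.9058 m³/s.
The larger discharge is 0.9058 m³/s and the smaller is 0.2216 m³/s; the ratio is 4.09.

4.09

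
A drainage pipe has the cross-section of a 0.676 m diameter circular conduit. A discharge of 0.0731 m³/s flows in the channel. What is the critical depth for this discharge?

At critical depth, Q² T / (g A³) = 1, i.e. A³/T = Q²/g = 0.0731²/9.81 = 0.0005447.
At y = 0.14 m: A³/T = 0.0002829 — short.
At y = 0.19 m: A³/T = 0.0009307 — over.
At y = 0.166 m: A³/T = 0.0005503 — close enough.

y_c = 0.166 m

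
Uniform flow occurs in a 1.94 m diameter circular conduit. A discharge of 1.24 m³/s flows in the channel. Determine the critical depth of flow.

y_c = 0.525 m

At critical depth, Q² T / (g A³) = 1, i.e. A³/T = Q²/g = 1.24²/9.81 = 0.1567.
Try y = 0.448 m: A³/T = 0.08429 — short.
Try y = 0.635 m: A³/T = 0.327 — over.
Try y = 0.525 m: A³/T = 0.1564 — ≈ 0.1567.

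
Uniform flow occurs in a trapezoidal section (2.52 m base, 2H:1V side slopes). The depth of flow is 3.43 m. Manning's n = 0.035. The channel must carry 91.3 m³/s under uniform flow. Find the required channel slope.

With bottom width b = 2.52 m and side slope z = 2: A = (b + zy)y = (2.52 + 2×3.43)×3.43 = 32.17 m²; P = b + 2y√(1+z²) = 2.52 + 2×3.43×2.236 = 17.86 m.
Hydraulic radius R = A/P = 32.17/17.86 = 1.801 m.
From Manning's equation, S = [nQ / (1 A R^(2/3))]² = [0.035 × 91.3 / (1 × 32.17 × 1.801^(2/3))]² = 0.0045.

S = 0.0045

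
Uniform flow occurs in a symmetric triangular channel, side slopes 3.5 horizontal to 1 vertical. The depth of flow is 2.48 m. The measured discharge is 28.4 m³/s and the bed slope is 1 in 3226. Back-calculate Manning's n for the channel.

For a triangular section with side slope z = 3.5: A = zy² = 3.5×2.48² = 21.53 m²; P = 2y√(1+z²) = 2×2.48×3.64 = 18.05 m.
Hydraulic radius R = A/P = 21.53/18.05 = 1.192 m.
Rearranging Manning's equation: n = (1/Q) A R^(2/3) S^(1/2) = (1/28.4) × 21.53 × 1.192^(2/3) × √0.00031 = 0.015.

n = 0.015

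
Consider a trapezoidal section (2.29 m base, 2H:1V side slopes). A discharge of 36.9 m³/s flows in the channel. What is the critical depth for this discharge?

y_c = 1.84 m

At critical depth, Q² T / (g A³) = 1, i.e. A³/T = Q²/g = 36.9²/9.81 = 138.8.
Trying y = 1.51 m: A³/T = 61.88 — short.
Trying y = 2.32 m: A³/T = 359.2 — over.
Trying y = 1.84 m: A³/T = 137.4 — matches.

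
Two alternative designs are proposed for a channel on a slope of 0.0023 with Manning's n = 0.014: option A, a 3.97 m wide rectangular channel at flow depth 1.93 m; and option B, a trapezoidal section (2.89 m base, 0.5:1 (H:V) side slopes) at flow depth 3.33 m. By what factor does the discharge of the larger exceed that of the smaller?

Channel A: Flow area A = b·y = 3.97 × 1.93 = 7.662 m². Wetted perimeter P = b + 2y = 3.97 + 2×1.93 = 7.83 m. Hydraulic radius R = A/P = 7.662/7.83 = 0.9786 m. Q_A = (1/0.014)·7.662·0.9786^(2/3)·√0.0023 = 25.87 m³/s.
Channel B: With bottom width b = 2.89 m and side slope z = 0.5: A = (b + zy)y = (2.89 + 0.5×3.33)×3.33 = 15.17 m²; P = b + 2y√(1+z²) = 2.89 + 2×3.33×1.118 = 10.34 m. Hydraulic radius R = A/P = 15.17/10.34 = 1.467 m. Q_B = (1/0.014)·15.17·1.467^(2/3)·√0.0023 = 67.1 m³/s.
The larger discharge is 67.1 m³/s and the smaller is 25.87 m³/s; the ratio is 2.59.

2.59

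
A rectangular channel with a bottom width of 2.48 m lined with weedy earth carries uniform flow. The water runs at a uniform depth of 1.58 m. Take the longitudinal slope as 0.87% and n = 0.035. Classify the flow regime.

subcritical

Flow area A = b·y = 2.48 × 1.58 = 3.918 m². Wetted perimeter P = b + 2y = 2.48 + 2×1.58 = 5.64 m.
Hydraulic radius R = A/P = 3.918/5.64 = 0.6948 m.
V = (1/n) R^(2/3) √S = (1/0.035) × 0.6948^(2/3) × √0.0087 = 2.09 m/s. Hydraulic depth D_h = A/T = 3.918/2.48 = 1.58 m.
Froude number Fr = V/√(g·D_h) = 2.09/√(9.81×1.58) = 0.531, which is less than 1, so the flow is subcritical.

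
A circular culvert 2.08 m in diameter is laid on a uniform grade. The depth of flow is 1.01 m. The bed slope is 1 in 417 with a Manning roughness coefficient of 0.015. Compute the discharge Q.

For a circular section of diameter D = 2.08 m at depth y = 1.01 m, the central angle is θ = 2 arccos(1 − 2y/D) = 3.084 rad. Then A = (D²/8)(θ − sin θ) = 1.637 m² and P = Dθ/2 = 3.207 m.
Hydraulic radius R = A/P = 1.637/3.207 = 0.5103 m.
Manning's equation: Q = (1/n) A R^(2/3) S^(1/2) = (1/0.015) × 1.637 × 0.5103^(2/3) × 0.002398^(1/2) = 3.41 m³/s.

Q = 3.41 m³/s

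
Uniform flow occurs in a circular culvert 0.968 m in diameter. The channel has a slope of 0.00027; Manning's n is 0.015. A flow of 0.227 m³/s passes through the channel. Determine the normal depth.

y_n = 0.611 m

Manning's equation rearranged: A R^(2/3) = nQ / (1·√S) = 0.015 × 0.227 / (√0.00027) = 0.2072.
At y = 0.442 m: A R^(2/3) = 0.1221 — low.
At y = 0.767 m: A R^(2/3) = 0.2767 — high.
At y = 0.611 m: A R^(2/3) = 0.2072 — close enough.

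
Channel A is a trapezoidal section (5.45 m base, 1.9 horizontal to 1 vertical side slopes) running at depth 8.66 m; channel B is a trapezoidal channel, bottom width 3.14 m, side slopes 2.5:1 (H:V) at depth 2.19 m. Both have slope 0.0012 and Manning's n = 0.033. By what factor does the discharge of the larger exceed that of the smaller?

23.3

Channel A: With bottom width b = 5.45 m and side slope z = 1.9: A = (b + zy)y = (5.45 + 1.9×8.66)×8.66 = 189.7 m²; P = b + 2y√(1+z²) = 5.45 + 2×8.66×2.147 = 42.64 m. Hydraulic radius R = A/P = 189.7/42.64 = 4.449 m. Q_A = (1/0.033)·189.7·4.449^(2/3)·√0.0012 = 538.6 m³/s.
Channel B: With bottom width b = 3.14 m and side slope z = 2.5: A = (b + zy)y = (3.14 + 2.5×2.19)×2.19 = 18.87 m²; P = b + 2y√(1+z²) = 3.14 + 2×2.19×2.693 = 14.93 m. Hydraulic radius R = A/P = 18.87/14.93 = 1.263 m. Q_B = (1/0.033)·18.87·1.263^(2/3)·√0.0012 = 23.15 m³/s.
The larger discharge is 538.6 m³/s and the smaller is 23.15 m³/s; the ratio is 23.3.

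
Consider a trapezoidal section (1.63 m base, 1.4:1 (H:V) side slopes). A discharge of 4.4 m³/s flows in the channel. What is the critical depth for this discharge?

At critical depth, Q² T / (g A³) = 1, i.e. A³/T = Q²/g = 4.4²/9.81 = 1.973.
Trying y = 0.615 m: A³/T = 1.073 — too small.
Trying y = 0.89 m: A³/T = 4.068 — too large.
Trying y = 0.73 m: A³/T = 1.975 — close enough.

y_c = 0.73 m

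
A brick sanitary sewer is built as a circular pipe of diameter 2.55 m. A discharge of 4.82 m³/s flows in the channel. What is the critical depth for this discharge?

At critical depth, Q² T / (g A³) = 1, i.e. A³/T = Q²/g = 4.82²/9.81 = 2.368.
At y = 1.25 m: A³/T = 6.054 — over.
At y = 0.978 m: A³/T = 2.364 — matches.

y_c = 0.978 m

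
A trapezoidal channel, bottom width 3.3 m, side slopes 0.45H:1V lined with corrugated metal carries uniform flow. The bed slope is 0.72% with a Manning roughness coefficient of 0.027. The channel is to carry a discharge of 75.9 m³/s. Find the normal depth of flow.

Manning's equation rearranged: A R^(2/3) = nQ / (1·√S) = 0.027 × 75.9 / (√0.0072) = 24.15.
Trying y = 4.37 m: A R^(2/3) = 33.88 — high.
Trying y = 3.21 m: A R^(2/3) = 19.72 — low.
Trying y = 3.61 m: A R^(2/3) = 24.17 — close enough.

y_n = 3.61 m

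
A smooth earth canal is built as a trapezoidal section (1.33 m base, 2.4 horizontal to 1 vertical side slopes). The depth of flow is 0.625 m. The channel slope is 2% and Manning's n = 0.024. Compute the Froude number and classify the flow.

With bottom width b = 1.33 m and side slope z = 2.4: A = (b + zy)y = (1.33 + 2.4×0.625)×0.625 = 1.769 m²; P = b + 2y√(1+z²) = 1.33 + 2×0.625×2.6 = 4.58 m.
Hydraulic radius R = A/P = 1.769/4.58 = 0.3862 m.
V = (1/n) R^(2/3) √S = (1/0.024) × 0.3862^(2/3) × √0.02 = 3.125 m/s. Hydraulic depth D_h = A/T = 1.769/4.33 = 0.4085 m.
Froude number Fr = V/√(g·D_h) = 3.125/√(9.81×0.4085) = 1.56, which is greater than 1, so the flow is supercritical.

supercritical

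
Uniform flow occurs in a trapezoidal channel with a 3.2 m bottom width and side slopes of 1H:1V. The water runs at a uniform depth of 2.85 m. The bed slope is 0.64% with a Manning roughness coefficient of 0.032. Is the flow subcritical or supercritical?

With bottom width b = 3.2 m and side slope z = 1: A = (b + zy)y = (3.2 + 1×2.85)×2.85 = 17.24 m²; P = b + 2y√(1+z²) = 3.2 + 2×2.85×1.414 = 11.26 m.
Hydraulic radius R = A/P = 17.24/11.26 = 1.531 m.
V = (1/n) R^(2/3) √S = (1/0.032) × 1.531^(2/3) × √0.0064 = 3.321 m/s. Hydraulic depth D_h = A/T = 17.24/8.9 = 1.937 m.
Froude number Fr = V/√(g·D_h) = 3.321/√(9.81×1.937) = 0.762, which is less than 1, so the flow is subcritical.

subcritical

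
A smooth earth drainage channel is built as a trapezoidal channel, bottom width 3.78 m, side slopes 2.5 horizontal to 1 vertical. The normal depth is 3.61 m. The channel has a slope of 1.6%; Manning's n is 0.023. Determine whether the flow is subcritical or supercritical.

supercritical

With bottom width b = 3.78 m and side slope z = 2.5: A = (b + zy)y = (3.78 + 2.5×3.61)×3.61 = 46.23 m²; P = b + 2y√(1+z²) = 3.78 + 2×3.61×2.693 = 23.22 m.
Hydraulic radius R = A/P = 46.23/23.22 = 1.991 m.
V = (1/n) R^(2/3) √S = (1/0.023) × 1.991^(2/3) × √0.016 = 8.703 m/s. Hydraulic depth D_h = A/T = 46.23/21.83 = 2.118 m.
Froude number Fr = V/√(g·D_h) = 8.703/√(9.81×2.118) = 1.91, which is greater than 1, so the flow is supercritical.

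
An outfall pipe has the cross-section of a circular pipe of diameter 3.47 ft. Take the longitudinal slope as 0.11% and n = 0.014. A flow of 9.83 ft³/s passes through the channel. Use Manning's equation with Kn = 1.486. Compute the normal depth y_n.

Manning's equation rearranged: A R^(2/3) = nQ / (1.486·√S) = 0.014 × 9.83 / (1.486 × √0.0011) = 2.792.
Trying y = 1.1 ft: A R^(2/3) = 1.873 — low.
Trying y = 1.54 ft: A R^(2/3) = 3.496 — high.
Trying y = 1.36 ft: A R^(2/3) = 2.792 — ≈ 2.792.

y_n = 1.36 ft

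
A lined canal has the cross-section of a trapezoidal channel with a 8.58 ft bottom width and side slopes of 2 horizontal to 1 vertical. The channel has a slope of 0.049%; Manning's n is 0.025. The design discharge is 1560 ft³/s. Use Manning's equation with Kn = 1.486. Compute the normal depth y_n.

y_n = 11.4 ft

Manning's equation rearranged: A R^(2/3) = nQ / (1.486·√S) = 0.025 × 1560 / (1.486 × √0.00049) = 1186.
Try y = 8.32 ft: A R^(2/3) = 578.9 — short.
Try y = 13.3 ft: A R^(2/3) = 1692 — over.
Try y = 11.4 ft: A R^(2/3) = 1182 — close enough.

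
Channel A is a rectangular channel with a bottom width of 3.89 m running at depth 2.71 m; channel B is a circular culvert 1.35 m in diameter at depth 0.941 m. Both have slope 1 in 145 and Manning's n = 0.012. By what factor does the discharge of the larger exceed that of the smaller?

Channel A: Flow area A = b·y = 3.89 × 2.71 = 10.54 m². Wetted perimeter P = b + 2y = 3.89 + 2×2.71 = 9.31 m. Hydraulic radius R = A/P = 10.54/9.31 = 1.132 m. Q_A = (1/0.012)·10.54·1.132^(2/3)·√0.006897 = 79.26 m³/s.
Channel B: For a circular section of diameter D = 1.35 m at depth y = 0.941 m, the central angle is θ = 2 arccos(1 − 2y/D) = 3.952 rad. Then A = (D²/8)(θ − sin θ) = 1.065 m² and P = Dθ/2 = 2.667 m. Hydraulic radius R = A/P = 1.065/2.667 = 0.3994 m. Q_B = (1/0.012)·1.065·0.3994^(2/3)·√0.006897 = 3.998 m³/s.
The larger discharge is 79.26 m³/s and the smaller is 3.998 m³/s; the ratio is 19.8.

19.8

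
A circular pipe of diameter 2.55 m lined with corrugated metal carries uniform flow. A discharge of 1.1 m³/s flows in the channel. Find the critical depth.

y_c = 0.458 m

At critical depth, Q² T / (g A³) = 1, i.e. A³/T = Q²/g = 1.1²/9.81 = 0.1233.
At y = 0.356 m: A³/T = 0.04587 — too small.
At y = 0.553 m: A³/T = 0.2587 — too large.
At y = 0.458 m: A³/T = 0.1236 — matches.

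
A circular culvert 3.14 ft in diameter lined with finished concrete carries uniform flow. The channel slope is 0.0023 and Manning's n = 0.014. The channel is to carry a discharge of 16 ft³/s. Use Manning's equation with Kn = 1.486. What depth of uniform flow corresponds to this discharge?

Manning's equation rearranged: A R^(2/3) = nQ / (1.486·√S) = 0.014 × 16 / (1.486 × √0.0023) = 3.143.
Try y = 1.17 ft: A R^(2/3) = 1.948 — low.
Try y = 1.94 ft: A R^(2/3) = 4.628 — high.
Try y = 1.53 ft: A R^(2/3) = 3.153 — ≈ 3.143.

y_n = 1.53 ft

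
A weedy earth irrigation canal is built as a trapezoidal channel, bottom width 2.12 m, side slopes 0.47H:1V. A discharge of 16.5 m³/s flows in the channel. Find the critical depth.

At critical depth, Q² T / (g A³) = 1, i.e. A³/T = Q²/g = 16.5²/9.81 = 27.75.
Trying y = 1.77 m: A³/T = 37.7 — high.
Trying y = 1.37 m: A³/T = 15.93 — low.
Trying y = 1.62 m: A³/T = 27.92 — close enough.

y_c = 1.62 m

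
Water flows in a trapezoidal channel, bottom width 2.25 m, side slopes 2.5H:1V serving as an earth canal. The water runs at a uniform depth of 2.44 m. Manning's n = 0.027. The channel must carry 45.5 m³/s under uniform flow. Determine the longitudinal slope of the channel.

S = 0.0025

With bottom width b = 2.25 m and side slope z = 2.5: A = (b + zy)y = (2.25 + 2.5×2.44)×2.44 = 20.37 m²; P = b + 2y√(1+z²) = 2.25 + 2×2.44×2.693 = 15.39 m.
Hydraulic radius R = A/P = 20.37/15.39 = 1.324 m.
From Manning's equation, S = [nQ / (1 A R^(2/3))]² = [0.027 × 45.5 / (1 × 20.37 × 1.324^(2/3))]² = 0.0025.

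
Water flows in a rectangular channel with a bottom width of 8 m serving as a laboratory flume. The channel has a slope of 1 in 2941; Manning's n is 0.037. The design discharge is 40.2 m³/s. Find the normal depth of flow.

Manning's equation rearranged: A R^(2/3) = nQ / (1·√S) = 0.037 × 40.2 / (√0.00034) = 80.66.
Trying y = 6.48 m: A R^(2/3) = 94.81 — high.
Trying y = 5.7 m: A R^(2/3) = 80.61 — matches.

y_n = 5.7 m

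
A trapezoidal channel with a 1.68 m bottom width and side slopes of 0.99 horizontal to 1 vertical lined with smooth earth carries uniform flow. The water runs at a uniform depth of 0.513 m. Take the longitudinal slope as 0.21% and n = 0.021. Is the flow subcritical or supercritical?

subcritical

With bottom width b = 1.68 m and side slope z = 0.99: A = (b + zy)y = (1.68 + 0.99×0.513)×0.513 = 1.122 m²; P = b + 2y√(1+z²) = 1.68 + 2×0.513×1.407 = 3.124 m.
Hydraulic radius R = A/P = 1.122/3.124 = 0.3593 m.
V = (1/n) R^(2/3) √S = (1/0.021) × 0.3593^(2/3) × √0.0021 = 1.103 m/s. Hydraulic depth D_h = A/T = 1.122/2.696 = 0.4164 m.
Froude number Fr = V/√(g·D_h) = 1.103/√(9.81×0.4164) = 0.546, which is less than 1, so the flow is subcritical.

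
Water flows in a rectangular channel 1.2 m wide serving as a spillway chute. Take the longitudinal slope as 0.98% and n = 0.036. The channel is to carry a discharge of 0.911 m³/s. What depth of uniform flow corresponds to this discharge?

y_n = 0.612 m

Manning's equation rearranged: A R^(2/3) = nQ / (1·√S) = 0.036 × 0.911 / (√0.0098) = 0.3313.
Trying y = 0.704 m: A R^(2/3) = 0.3985 — over.
Trying y = 0.425 m: A R^(2/3) = 0.2017 — short.
Trying y = 0.612 m: A R^(2/3) = 0.3313 — ≈ 0.3313.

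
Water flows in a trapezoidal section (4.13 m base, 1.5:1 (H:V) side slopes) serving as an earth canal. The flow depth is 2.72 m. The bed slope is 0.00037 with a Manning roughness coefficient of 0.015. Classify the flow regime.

With bottom width b = 4.13 m and side slope z = 1.5: A = (b + zy)y = (4.13 + 1.5×2.72)×2.72 = 22.33 m²; P = b + 2y√(1+z²) = 4.13 + 2×2.72×1.803 = 13.94 m.
Hydraulic radius R = A/P = 22.33/13.94 = 1.602 m.
V = (1/n) R^(2/3) √S = (1/0.015) × 1.602^(2/3) × √0.00037 = 1.756 m/s. Hydraulic depth D_h = A/T = 22.33/12.29 = 1.817 m.
Froude number Fr = V/√(g·D_h) = 1.756/√(9.81×1.817) = 0.416, which is less than 1, so the flow is subcritical.

subcritical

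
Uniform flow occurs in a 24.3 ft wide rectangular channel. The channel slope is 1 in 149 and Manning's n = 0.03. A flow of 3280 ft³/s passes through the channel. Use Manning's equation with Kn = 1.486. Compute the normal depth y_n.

y_n = 10.5 ft

Manning's equation rearranged: A R^(2/3) = nQ / (1.486·√S) = 0.03 × 3280 / (1.486 × √0.006711) = 808.3.
Trying y = 8.7 ft: A R^(2/3) = 623.9 — too small.
Trying y = 13 ft: A R^(2/3) = 1075 — too large.
Trying y = 10.5 ft: A R^(2/3) = 807.7 — matches.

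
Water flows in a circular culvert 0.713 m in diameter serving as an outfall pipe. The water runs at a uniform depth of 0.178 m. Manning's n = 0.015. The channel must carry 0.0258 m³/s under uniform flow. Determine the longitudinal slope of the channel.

For a circular section of diameter D = 0.713 m at depth y = 0.178 m, the central angle is θ = 2 arccos(1 − 2y/D) = 2.093 rad. Then A = (D²/8)(θ − sin θ) = 0.0779 m² and P = Dθ/2 = 0.7461 m.
Hydraulic radius R = A/P = 0.0779/0.7461 = 0.1044 m.
From Manning's equation, S = [nQ / (1 A R^(2/3))]² = [0.015 × 0.0258 / (1 × 0.0779 × 0.1044^(2/3))]² = 0.000502.

S = 0.000502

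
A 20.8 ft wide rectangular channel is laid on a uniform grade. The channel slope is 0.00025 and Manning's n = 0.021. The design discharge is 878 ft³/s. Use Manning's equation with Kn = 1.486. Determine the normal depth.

y_n = 12 ft

Manning's equation rearranged: A R^(2/3) = nQ / (1.486·√S) = 0.021 × 878 / (1.486 × √0.00025) = 784.7.
Trying y = 9.26 ft: A R^(2/3) = 555.5 — short.
Trying y = 12 ft: A R^(2/3) = 784.4 — ≈ 784.7.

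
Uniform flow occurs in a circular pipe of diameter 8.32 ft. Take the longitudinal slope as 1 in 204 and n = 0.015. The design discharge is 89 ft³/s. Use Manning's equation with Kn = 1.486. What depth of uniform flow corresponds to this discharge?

Manning's equation rearranged: A R^(2/3) = nQ / (1.486·√S) = 0.015 × 89 / (1.486 × √0.004902) = 12.83.
At y = 1.9 ft: A R^(2/3) = 10.13 — short.
At y = 2.14 ft: A R^(2/3) = 12.84 — ≈ 12.83.

y_n = 2.14 ft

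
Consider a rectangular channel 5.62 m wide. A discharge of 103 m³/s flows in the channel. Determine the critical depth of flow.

y_c = 3.25 m

For a rectangular channel, critical depth y_c = (q²/g)^(1/3) where q = Q/b = 103/5.62 = 18.33 m²/s.
So y_c = (18.33²/9.81)^(1/3) = 3.25 m.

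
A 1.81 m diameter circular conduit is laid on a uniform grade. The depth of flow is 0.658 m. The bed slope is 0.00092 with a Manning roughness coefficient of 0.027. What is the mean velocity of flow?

V = 0.569 m/s

For a circular section of diameter D = 1.81 m at depth y = 0.658 m, the central angle is θ = 2 arccos(1 − 2y/D) = 2.589 rad. Then A = (D²/8)(θ − sin θ) = 0.8451 m² and P = Dθ/2 = 2.343 m.
Hydraulic radius R = A/P = 0.8451/2.343 = 0.3607 m.
From Manning's equation, V = (1/n) R^(2/3) S^(1/2) = (1/0.027) × 0.3607^(2/3) × 0.00092^(1/2) = 0.569 m/s.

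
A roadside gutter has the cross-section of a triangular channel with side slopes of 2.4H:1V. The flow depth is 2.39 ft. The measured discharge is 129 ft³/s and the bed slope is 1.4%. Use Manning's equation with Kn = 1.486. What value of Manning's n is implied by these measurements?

n = 0.0199

For a triangular section with side slope z = 2.4: A = zy² = 2.4×2.39² = 13.71 ft²; P = 2y√(1+z²) = 2×2.39×2.6 = 12.43 ft.
Hydraulic radius R = A/P = 13.71/12.43 = 1.103 ft.
Rearranging Manning's equation: n = (1.486/Q) A R^(2/3) S^(1/2) = (1.486/129) × 13.71 × 1.103^(2/3) × √0.014 = 0.0199.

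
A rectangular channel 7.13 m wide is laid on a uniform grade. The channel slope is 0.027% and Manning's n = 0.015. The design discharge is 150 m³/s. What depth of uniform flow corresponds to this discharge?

y_n = 10.1 m

Manning's equation rearranged: A R^(2/3) = nQ / (1·√S) = 0.015 × 150 / (√0.00027) = 136.9.
At y = 7.97 m: A R^(2/3) = 103.6 — short.
At y = 12.4 m: A R^(2/3) = 174.3 — over.
At y = 10.1 m: A R^(2/3) = 137.4 — close enough.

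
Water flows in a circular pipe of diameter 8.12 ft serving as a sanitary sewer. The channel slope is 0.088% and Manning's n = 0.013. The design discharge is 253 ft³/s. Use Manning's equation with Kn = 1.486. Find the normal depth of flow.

Manning's equation rearranged: A R^(2/3) = nQ / (1.486·√S) = 0.013 × 253 / (1.486 × √0.00088) = 74.61.
At y = 7.15 ft: A R^(2/3) = 87.55 — over.
At y = 6.01 ft: A R^(2/3) = 74.54 — ≈ 74.61.

y_n = 6.01 ft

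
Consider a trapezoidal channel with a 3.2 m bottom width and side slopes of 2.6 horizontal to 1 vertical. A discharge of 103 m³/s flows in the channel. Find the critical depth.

At critical depth, Q² T / (g A³) = 1, i.e. A³/T = Q²/g = 103²/9.81 = 1081.
At y = 2.33 m: A³/T = 655.4 — short.
At y = 3.19 m: A³/T = 2491 — over.
At y = 2.62 m: A³/T = 1073 — matches.

y_c = 2.62 m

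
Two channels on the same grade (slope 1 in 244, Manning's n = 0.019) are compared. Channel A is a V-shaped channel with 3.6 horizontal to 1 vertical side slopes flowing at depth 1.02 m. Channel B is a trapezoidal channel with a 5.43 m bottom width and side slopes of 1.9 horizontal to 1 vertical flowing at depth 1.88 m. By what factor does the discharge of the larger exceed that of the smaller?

Channel A: For a triangular section with side slope z = 3.6: A = zy² = 3.6×1.02² = 3.745 m²; P = 2y√(1+z²) = 2×1.02×3.736 = 7.622 m. Hydraulic radius R = A/P = 3.745/7.622 = 0.4914 m. Q_A = (1/0.019)·3.745·0.4914^(2/3)·√0.004098 = 7.859 m³/s.
Channel B: With bottom width b = 5.43 m and side slope z = 1.9: A = (b + zy)y = (5.43 + 1.9×1.88)×1.88 = 16.92 m²; P = b + 2y√(1+z²) = 5.43 + 2×1.88×2.147 = 13.5 m. Hydraulic radius R = A/P = 16.92/13.5 = 1.253 m. Q_B = (1/0.019)·16.92·1.253^(2/3)·√0.004098 = 66.29 m³/s.
The larger discharge is 66.29 m³/s and the smaller is 7.859 m³/s; the ratio is 8.43.

8.43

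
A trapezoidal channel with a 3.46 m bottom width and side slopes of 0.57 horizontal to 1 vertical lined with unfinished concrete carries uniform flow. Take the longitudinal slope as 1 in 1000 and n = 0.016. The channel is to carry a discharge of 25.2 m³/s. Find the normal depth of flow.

y_n = 2.3 m

Manning's equation rearranged: A R^(2/3) = nQ / (1·√S) = 0.016 × 25.2 / (√0.001) = 12.75.
At y = 1.98 m: A R^(2/3) = 9.875 — too small.
At y = 2.76 m: A R^(2/3) = 17.51 — too large.
At y = 2.3 m: A R^(2/3) = 12.76 — matches.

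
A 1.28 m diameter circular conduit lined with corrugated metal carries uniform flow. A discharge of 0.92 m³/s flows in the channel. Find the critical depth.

y_c = 0.509 m

At critical depth, Q² T / (g A³) = 1, i.e. A³/T = Q²/g = 0.92²/9.81 = 0.08628.
Try y = 0.384 m: A³/T = 0.02918 — low.
Try y = 0.509 m: A³/T = 0.08657 — ≈ 0.08628.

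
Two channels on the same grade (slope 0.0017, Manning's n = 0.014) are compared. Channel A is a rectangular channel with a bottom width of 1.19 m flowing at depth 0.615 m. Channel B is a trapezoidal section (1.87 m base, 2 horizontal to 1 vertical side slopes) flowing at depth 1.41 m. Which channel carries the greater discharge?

Channel A: Flow area A = b·y = 1.19 × 0.615 = 0.7319 m². Wetted perimeter P = b + 2y = 1.19 + 2×0.615 = 2.42 m. Hydraulic radius R = A/P = 0.7319/2.42 = 0.3024 m. Q_A = (1/0.014)·0.7319·0.3024^(2/3)·√0.0017 = 0.9711 m³/s.
Channel B: With bottom width b = 1.87 m and side slope z = 2: A = (b + zy)y = (1.87 + 2×1.41)×1.41 = 6.613 m²; P = b + 2y√(1+z²) = 1.87 + 2×1.41×2.236 = 8.176 m. Hydraulic radius R = A/P = 6.613/8.176 = 0.8088 m. Q_B = (1/0.014)·6.613·0.8088^(2/3)·√0.0017 = 16.91 m³/s.
Q_A = 0.9711 m³/s vs Q_B = 16.91 m³/s, so channel B carries more.

channel B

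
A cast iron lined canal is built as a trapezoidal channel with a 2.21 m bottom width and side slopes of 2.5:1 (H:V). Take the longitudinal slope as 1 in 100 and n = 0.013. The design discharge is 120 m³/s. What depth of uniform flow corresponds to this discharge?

Manning's equation rearranged: A R^(2/3) = nQ / (1·√S) = 0.013 × 120 / (√0.01) = 15.6.
At y = 1.65 m: A R^(2/3) = 10.05 — low.
At y = 2.19 m: A R^(2/3) = 19.02 — high.
At y = 2.01 m: A R^(2/3) = 15.64 — matches.

y_n = 2.01 m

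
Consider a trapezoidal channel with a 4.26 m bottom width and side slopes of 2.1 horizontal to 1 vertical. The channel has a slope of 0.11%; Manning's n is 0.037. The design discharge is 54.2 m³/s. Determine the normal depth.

y_n = 3.41 m

Manning's equation rearranged: A R^(2/3) = nQ / (1·√S) = 0.037 × 54.2 / (√0.0011) = 60.47.
Trying y = 3.99 m: A R^(2/3) = 85.56 — high.
Trying y = 2.68 m: A R^(2/3) = 36.01 — low.
Trying y = 3.41 m: A R^(2/3) = 60.48 — matches.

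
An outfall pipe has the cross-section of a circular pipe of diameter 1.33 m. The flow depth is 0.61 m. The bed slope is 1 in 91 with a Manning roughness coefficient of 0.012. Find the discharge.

Q = 2.51 m³/s

For a circular section of diameter D = 1.33 m at depth y = 0.61 m, the central angle is θ = 2 arccos(1 − 2y/D) = 2.976 rad. Then A = (D²/8)(θ − sin θ) = 0.6216 m² and P = Dθ/2 = 1.979 m.
Hydraulic radius R = A/P = 0.6216/1.979 = 0.3141 m.
Manning's equation: Q = (1/n) A R^(2/3) S^(1/2) = (1/0.012) × 0.6216 × 0.3141^(2/3) × 0.01099^(1/2) = 2.51 m³/s.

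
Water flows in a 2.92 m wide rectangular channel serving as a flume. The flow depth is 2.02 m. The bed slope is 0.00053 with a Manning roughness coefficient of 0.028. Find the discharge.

Q = 4.34 m³/s

Flow area A = b·y = 2.92 × 2.02 = 5.898 m². Wetted perimeter P = b + 2y = 2.92 + 2×2.02 = 6.96 m.
Hydraulic radius R = A/P = 5.898/6.96 = 0.8475 m.
Manning's equation: Q = (1/n) A R^(2/3) S^(1/2) = (1/0.028) × 5.898 × 0.8475^(2/3) × 0.00053^(1/2) = 4.34 m³/s.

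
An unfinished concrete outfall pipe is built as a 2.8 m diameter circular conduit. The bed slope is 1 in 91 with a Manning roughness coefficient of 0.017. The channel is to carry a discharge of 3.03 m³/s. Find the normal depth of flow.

Manning's equation rearranged: A R^(2/3) = nQ / (1·√S) = 0.017 × 3.03 / (√0.01099) = 0.4914.
At y = 0.413 m: A R^(2/3) = 0.2279 — low.
At y = 0.703 m: A R^(2/3) = 0.6706 — high.
At y = 0.602 m: A R^(2/3) = 0.4919 — matches.

y_n = 0.602 m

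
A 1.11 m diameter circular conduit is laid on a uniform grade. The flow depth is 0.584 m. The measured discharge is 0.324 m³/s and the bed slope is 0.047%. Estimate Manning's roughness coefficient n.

For a circular section of diameter D = 1.11 m at depth y = 0.584 m, the central angle is θ = 2 arccos(1 − 2y/D) = 3.246 rad. Then A = (D²/8)(θ − sin θ) = 0.516 m² and P = Dθ/2 = 1.802 m.
Hydraulic radius R = A/P = 0.516/1.802 = 0.2864 m.
Rearranging Manning's equation: n = (1/Q) A R^(2/3) S^(1/2) = (1/0.324) × 0.516 × 0.2864^(2/3) × √0.00047 = 0.015.

n = 0.015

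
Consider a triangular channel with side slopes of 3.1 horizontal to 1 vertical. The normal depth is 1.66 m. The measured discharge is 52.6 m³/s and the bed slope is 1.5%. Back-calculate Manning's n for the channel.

n = 0.017

For a triangular section with side slope z = 3.1: A = zy² = 3.1×1.66² = 8.542 m²; P = 2y√(1+z²) = 2×1.66×3.257 = 10.81 m.
Hydraulic radius R = A/P = 8.542/10.81 = 0.7899 m.
Rearranging Manning's equation: n = (1/Q) A R^(2/3) S^(1/2) = (1/52.6) × 8.542 × 0.7899^(2/3) × √0.015 = 0.017.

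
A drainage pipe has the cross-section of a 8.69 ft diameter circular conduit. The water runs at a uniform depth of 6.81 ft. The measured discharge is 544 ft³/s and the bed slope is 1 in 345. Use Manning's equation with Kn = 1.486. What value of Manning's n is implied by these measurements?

For a circular section of diameter D = 8.69 ft at depth y = 6.81 ft, the central angle is θ = 2 arccos(1 − 2y/D) = 4.348 rad. Then A = (D²/8)(θ − sin θ) = 49.86 ft² and P = Dθ/2 = 18.89 ft.
Hydraulic radius R = A/P = 49.86/18.89 = 2.639 ft.
Rearranging Manning's equation: n = (1.486/Q) A R^(2/3) S^(1/2) = (1.486/544) × 49.86 × 2.639^(2/3) × √0.002899 = 0.014.

n = 0.014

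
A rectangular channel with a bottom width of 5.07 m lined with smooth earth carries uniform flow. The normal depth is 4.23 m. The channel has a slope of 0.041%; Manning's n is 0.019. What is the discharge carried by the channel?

Flow area A = b·y = 5.07 × 4.23 = 21.45 m². Wetted perimeter P = b + 2y = 5.07 + 2×4.23 = 13.53 m.
Hydraulic radius R = A/P = 21.45/13.53 = 1.585 m.
Manning's equation: Q = (1/n) A R^(2/3) S^(1/2) = (1/0.019) × 21.45 × 1.585^(2/3) × 0.00041^(1/2) = 31.1 m³/s.

Q = 31.1 m³/s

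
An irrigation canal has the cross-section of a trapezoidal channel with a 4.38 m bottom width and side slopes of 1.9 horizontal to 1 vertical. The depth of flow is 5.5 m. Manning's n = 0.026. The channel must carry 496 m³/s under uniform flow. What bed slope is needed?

With bottom width b = 4.38 m and side slope z = 1.9: A = (b + zy)y = (4.38 + 1.9×5.5)×5.5 = 81.56 m²; P = b + 2y√(1+z²) = 4.38 + 2×5.5×2.147 = 28 m.
Hydraulic radius R = A/P = 81.56/28 = 2.913 m.
From Manning's equation, S = [nQ / (1 A R^(2/3))]² = [0.026 × 496 / (1 × 81.56 × 2.913^(2/3))]² = 0.00601.

S = 0.00601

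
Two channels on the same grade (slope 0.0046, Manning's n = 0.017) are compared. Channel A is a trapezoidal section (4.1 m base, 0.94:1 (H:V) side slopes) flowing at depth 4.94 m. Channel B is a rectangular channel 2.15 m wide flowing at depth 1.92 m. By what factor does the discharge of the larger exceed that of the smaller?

Channel A: With bottom width b = 4.1 m and side slope z = 0.94: A = (b + zy)y = (4.1 + 0.94×4.94)×4.94 = 43.19 m²; P = b + 2y√(1+z²) = 4.1 + 2×4.94×1.372 = 17.66 m. Hydraulic radius R = A/P = 43.19/17.66 = 2.446 m. Q_A = (1/0.017)·43.19·2.446^(2/3)·√0.0046 = 312.8 m³/s.
Channel B: Flow area A = b·y = 2.15 × 1.92 = 4.128 m². Wetted perimeter P = b + 2y = 2.15 + 2×1.92 = 5.99 m. Hydraulic radius R = A/P = 4.128/5.99 = 0.6891 m. Q_B = (1/0.017)·4.128·0.6891^(2/3)·√0.0046 = 12.85 m³/s.
The larger discharge is 312.8 m³/s and the smaller is 12.85 m³/s; the ratio is 24.3.

24.3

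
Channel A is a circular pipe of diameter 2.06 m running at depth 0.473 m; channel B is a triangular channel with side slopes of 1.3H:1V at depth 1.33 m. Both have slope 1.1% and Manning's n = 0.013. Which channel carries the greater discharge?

Channel A: For a circular section of diameter D = 2.06 m at depth y = 0.473 m, the central angle is θ = 2 arccos(1 − 2y/D) = 1.999 rad. Then A = (D²/8)(θ − sin θ) = 0.5777 m² and P = Dθ/2 = 2.059 m. Hydraulic radius R = A/P = 0.5777/2.059 = 0.2806 m. Q_A = (1/0.013)·0.5777·0.2806^(2/3)·√0.011 = 1.998 m³/s.
Channel B: For a triangular section with side slope z = 1.3: A = zy² = 1.3×1.33² = 2.3 m²; P = 2y√(1+z²) = 2×1.33×1.64 = 4.363 m. Hydraulic radius R = A/P = 2.3/4.363 = 0.5271 m. Q_B = (1/0.013)·2.3·0.5271^(2/3)·√0.011 = 12.11 m³/s.
Q_A = 1.998 m³/s vs Q_B = 12.11 m³/s, so channel B carries more.

channel B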